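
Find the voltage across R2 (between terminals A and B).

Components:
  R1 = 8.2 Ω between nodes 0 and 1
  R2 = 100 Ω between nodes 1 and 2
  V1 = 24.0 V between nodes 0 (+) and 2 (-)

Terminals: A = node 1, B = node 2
R1 and R2 are in series across V1 (node 0 → node 1 → node 2), and the output A–B is taken across R2, so this is a voltage divider.
Series current: I = V1/(R1 + R2) = 24/(8.2 + 100) = 24/108.2 = 0.2218 A
V_R2 = I × R2 = V1 × R2/(R1 + R2) = 24 × 100/108.2 = 22.18 V

Final answer: 22.18 V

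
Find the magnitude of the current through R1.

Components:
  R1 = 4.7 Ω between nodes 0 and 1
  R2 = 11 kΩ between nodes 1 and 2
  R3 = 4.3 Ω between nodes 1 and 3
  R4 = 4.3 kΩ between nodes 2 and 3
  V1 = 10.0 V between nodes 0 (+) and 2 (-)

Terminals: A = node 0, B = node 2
Nodal analysis, taking node 2 as the 0 V reference.
Source V1 fixes V_0 = 10 V.
KCL at each unknown node (sum of currents leaving = 0; resistances in Ω):
  Node 1: (V_1 - 10)/4.7 + (V_1 - 0)/11000 + (V_1 - V_3)/4.3 = 0
  Node 3: (V_3 - V_1)/4.3 + (V_3 - 0)/4300 = 0
Collecting terms (coefficients in siemens):
  0.4454·V_1 - 0.2326·V_3 = 2.128
  0.2328·V_3 - 0.2326·V_1 = 0
Determinant D = (0.4454)(0.2328) - (-0.2326)(-0.2326) = 0.04961
V_1 = [(2.128)(0.2328) - (-0.2326)(0)]/D = 9.985 V
V_3 = [(0.4454)(0) - (2.128)(-0.2326)]/D = 9.975 V
I_R1 = (V_0 - V_1)/R1 = (10 - 9.985)/4.7 = 0.003227 A
|I_R1| = 0.003227 A

Final answer: |I_R1| = 0.003227 A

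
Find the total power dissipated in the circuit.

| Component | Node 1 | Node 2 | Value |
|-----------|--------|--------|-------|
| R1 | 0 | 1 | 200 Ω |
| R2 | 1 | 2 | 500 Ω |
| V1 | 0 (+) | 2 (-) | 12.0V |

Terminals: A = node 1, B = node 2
Nodal analysis, taking node 2 as the 0 V reference.
Source V1 fixes V_0 = 12 V.
KCL at each unknown node (sum of currents leaving = 0; resistances in Ω):
  Node 1: (V_1 - 12)/200 + (V_1 - 0)/500 = 0
Collecting terms: 0.007 × V_1 = 0.06  =>  V_1 = 8.571 V
Power in each resistor, P = (ΔV)²/R:
  P_R1 = (12 - 8.571)²/200 = 0.05878 W
  P_R2 = (8.571 - 0)²/500 = 0.1469 W
P_total = P_R1 + P_R2 = 0.2057 W

Final answer: 0.2057 W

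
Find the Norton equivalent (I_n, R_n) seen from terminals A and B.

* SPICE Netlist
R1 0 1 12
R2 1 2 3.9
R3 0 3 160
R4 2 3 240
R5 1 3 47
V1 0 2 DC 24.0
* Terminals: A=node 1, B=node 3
Find the Thévenin equivalent first; then I_n = V_th/R_th and R_n = R_th.
Step 1 — V_th is the open-circuit voltage V_A - V_B (nothing connected across the terminals).
Nodal analysis, taking node 2 as the 0 V reference.
Source V1 fixes V_0 = 24 V.
KCL at each unknown node (sum of currents leaving = 0; resistances in Ω):
  Node 1: (V_1 - 24)/12 + (V_1 - 0)/3.9 + (V_1 - V_3)/47 = 0
  Node 3: (V_3 - 24)/160 + (V_3 - 0)/240 + (V_3 - V_1)/47 = 0
Collecting terms (coefficients in siemens):
  0.361·V_1 - 0.02128·V_3 = 2
  0.03169·V_3 - 0.02128·V_1 = 0.15
Determinant D = (0.361)(0.03169) - (-0.02128)(-0.02128) = 0.01099
V_1 = [(2)(0.03169) - (-0.02128)(0.15)]/D = 6.058 V
V_3 = [(0.361)(0.15) - (2)(-0.02128)]/D = 8.8 V
V_th = V_1 - V_3 = 6.058 - 8.8 = -2.742 V
Step 2 — R_th: zero the source — replace V1 by a short circuit (node 2 merges into node 0) — and find the resistance seen between A (node 1) and B (node 3).
Reduce the network between node 1 (A) and node 3 (B) by series/parallel combination:
  Rp1 = R1 ‖ R2 (parallel, both between nodes 0 and 1) = 1/(1/12 + 1/3.9) = 2.943 Ω
  Rp2 = R3 ‖ R4 (parallel, both between nodes 0 and 3) = 1/(1/160 + 1/240) = 96 Ω
  Rs1 = Rp1 + Rp2 (series, joined only at node 0) = 2.943 + 96 = 98.94 Ω
  Rp3 = R5 ‖ Rs1 (parallel, both between nodes 1 and 3) = 1/(1/47 + 1/98.94) = 31.86 Ω
R_th = 31.86 Ω
I_n = V_th/R_th = -2.742/31.86 = -0.08604 A, and R_n = R_th = 31.86 Ω

Final answer: I_n = -0.08604 A, R_n = 31.86 Ω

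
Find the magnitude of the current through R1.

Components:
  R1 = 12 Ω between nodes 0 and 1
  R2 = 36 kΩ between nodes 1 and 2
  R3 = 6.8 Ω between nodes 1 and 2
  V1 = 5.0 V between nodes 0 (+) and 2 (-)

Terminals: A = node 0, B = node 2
Nodal analysis, taking node 2 as the 0 V reference.
Source V1 fixes V_0 = 5 V.
KCL at each unknown node (sum of currents leaving = 0; resistances in Ω):
  Node 1: (V_1 - 5)/12 + (V_1 - 0)/36000 + (V_1 - 0)/6.8 = 0
Collecting terms: 0.2304 × V_1 = 0.4167  =>  V_1 = 1.808 V
I_R1 = (V_0 - V_1)/R1 = (5 - 1.808)/12 = 0.266 A
|I_R1| = 0.266 A

Final answer: |I_R1| = 0.266 A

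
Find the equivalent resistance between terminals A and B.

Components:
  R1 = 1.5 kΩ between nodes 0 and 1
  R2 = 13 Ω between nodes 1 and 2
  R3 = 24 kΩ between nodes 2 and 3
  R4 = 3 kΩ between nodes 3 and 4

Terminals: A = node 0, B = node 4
Reduce the network between node 0 (A) and node 4 (B) by series/parallel combination:
  Rs1 = R1 + R2 (series, joined only at node 1) = 1500 + 13 = 1513 Ω
  Rs2 = R3 + Rs1 (series, joined only at node 2) = 24000 + 1513 = 25510 Ω
  Rs3 = R4 + Rs2 (series, joined only at node 3) = 3000 + 25510 = 28510 Ω
R_eq = 28.51 kΩ

Final answer: 28.51 kΩ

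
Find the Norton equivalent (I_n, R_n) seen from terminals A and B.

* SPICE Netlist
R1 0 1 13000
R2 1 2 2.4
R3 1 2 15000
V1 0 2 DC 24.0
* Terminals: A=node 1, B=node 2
Find the Thévenin equivalent first; then I_n = V_th/R_th and R_n = R_th.
Step 1 — V_th is the open-circuit voltage V_A - V_B (nothing connected across the terminals).
Nodal analysis, taking node 2 as the 0 V reference.
Source V1 fixes V_0 = 24 V.
KCL at each unknown node (sum of currents leaving = 0; resistances in Ω):
  Node 1: (V_1 - 24)/13000 + (V_1 - 0)/2.4 + (V_1 - 0)/15000 = 0
Collecting terms: 0.4168 × V_1 = 0.001846  =>  V_1 = 0.004429 V
V_th = V_1 - V_2 = 0.004429 - 0 = 0.004429 V
Step 2 — R_th: zero the source — replace V1 by a short circuit (node 2 merges into node 0) — and find the resistance seen between A (node 1) and B (node 0).
Reduce the network between node 1 (A) and node 0 (B) by series/parallel combination:
  Rp1 = R1 ‖ R2 ‖ R3 (parallel, all between nodes 0 and 1) = 1/(1/13000 + 1/2.4 + 1/15000) = 2.399 Ω
R_th = 2.399 Ω
I_n = V_th/R_th = 0.004429/2.399 = 0.001846 A, and R_n = R_th = 2.399 Ω

Final answer: I_n = 0.001846 A, R_n = 2.399 Ω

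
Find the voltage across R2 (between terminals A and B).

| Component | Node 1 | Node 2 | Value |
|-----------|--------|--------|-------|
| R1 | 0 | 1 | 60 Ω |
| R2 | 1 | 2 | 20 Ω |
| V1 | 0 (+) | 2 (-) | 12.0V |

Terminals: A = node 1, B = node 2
R1 and R2 are in series across V1 (node 0 → node 1 → node 2), and the output A–B is taken across R2, so this is a voltage divider.
Series current: I = V1/(R1 + R2) = 12/(60 + 20) = 12/80 = 0.15 A
V_R2 = I × R2 = V1 × R2/(R1 + R2) = 12 × 20/80 = 3 V

Final answer: 3 V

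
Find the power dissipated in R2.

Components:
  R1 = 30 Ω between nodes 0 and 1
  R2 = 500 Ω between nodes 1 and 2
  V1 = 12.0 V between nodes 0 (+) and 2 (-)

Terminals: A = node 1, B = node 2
Nodal analysis, taking node 2 as the 0 V reference.
Source V1 fixes V_0 = 12 V.
KCL at each unknown node (sum of currents leaving = 0; resistances in Ω):
  Node 1: (V_1 - 12)/30 + (V_1 - 0)/500 = 0
Collecting terms: 0.03533 × V_1 = 0.4  =>  V_1 = 11.32 V
I_R2 = (V_1 - V_2)/R2 = (11.32 - 0)/500 = 0.02264 A
P_R2 = I_R2² × R2 = (0.02264)² × 500 = 0.2563 W

Final answer: 0.2563 W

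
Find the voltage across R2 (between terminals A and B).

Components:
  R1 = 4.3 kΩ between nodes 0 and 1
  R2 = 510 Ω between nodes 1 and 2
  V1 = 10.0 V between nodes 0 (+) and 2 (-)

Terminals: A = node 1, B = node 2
R1 and R2 are in series across V1 (node 0 → node 1 → node 2), and the output A–B is taken across R2, so this is a voltage divider.
Series current: I = V1/(R1 + R2) = 10/(4300 + 510) = 10/4810 = 0.002079 A
V_R2 = I × R2 = V1 × R2/(R1 + R2) = 10 × 510/4810 = 1.06 V

Final answer: 1.06 V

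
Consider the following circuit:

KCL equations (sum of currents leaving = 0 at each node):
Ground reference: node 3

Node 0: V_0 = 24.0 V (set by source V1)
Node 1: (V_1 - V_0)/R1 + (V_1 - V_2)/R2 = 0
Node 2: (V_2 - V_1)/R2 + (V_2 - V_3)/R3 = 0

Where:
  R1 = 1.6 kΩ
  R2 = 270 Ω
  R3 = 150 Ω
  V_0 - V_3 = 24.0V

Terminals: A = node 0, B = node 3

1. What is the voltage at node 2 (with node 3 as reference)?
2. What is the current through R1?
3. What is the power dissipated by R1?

Nodal analysis, taking node 3 as the 0 V reference.
Source V1 fixes V_0 = 24 V.
KCL at each unknown node (sum of currents leaving = 0; resistances in Ω):
  Node 1: (V_1 - 24)/1600 + (V_1 - V_2)/270 = 0
  Node 2: (V_2 - V_1)/270 + (V_2 - 0)/150 = 0
Collecting terms (coefficients in siemens):
  0.004329·V_1 - 0.003704·V_2 = 0.015
  0.01037·V_2 - 0.003704·V_1 = 0
Determinant D = (0.004329)(0.01037) - (-0.003704)(-0.003704) = 0.00003117
V_1 = [(0.015)(0.01037) - (-0.003704)(0)]/D = 4.99 V
V_2 = [(0.004329)(0) - (0.015)(-0.003704)]/D = 1.782 V
Part 1:
  Read off the nodal solution: V_2 = 1.782 V
Part 2:
  I_R1 = (V_0 - V_1)/R1 = (24 - 4.99)/1600 = 0.01188 A
  Magnitude: I_R1 = 0.01188 A
Part 3:
  I_R1 = (V_0 - V_1)/R1 = (24 - 4.99)/1600 = 0.01188 A
  P_R1 = I_R1² × R1 = (0.01188)² × 1600 = 0.2259 W

Final answers:
1. V_2 = 1.782 V
2. I_R1 = 0.01188 A
3. P_R1 = 0.2259 W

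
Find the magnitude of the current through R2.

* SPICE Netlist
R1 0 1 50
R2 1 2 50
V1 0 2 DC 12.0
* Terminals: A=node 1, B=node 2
Nodal analysis, taking node 2 as the 0 V reference.
Source V1 fixes V_0 = 12 V.
KCL at each unknown node (sum of currents leaving = 0; resistances in Ω):
  Node 1: (V_1 - 12)/50 + (V_1 - 0)/50 = 0
Collecting terms: 0.04 × V_1 = 0.24  =>  V_1 = 6 V
I_R2 = (V_1 - V_2)/R2 = (6 - 0)/50 = 0.12 A
|I_R2| = 0.12 A

Final answer: |I_R2| = 0.12 A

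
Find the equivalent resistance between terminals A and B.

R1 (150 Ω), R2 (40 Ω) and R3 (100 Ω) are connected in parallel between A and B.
Reduce the network between node 0 (A) and node 1 (B) by series/parallel combination:
  Rp1 = R1 ‖ R2 ‖ R3 (parallel, all between nodes 0 and 1) = 1/(1/150 + 1/40 + 1/100) = 24 Ω
R_eq = 24 Ω

Final answer: 24 Ω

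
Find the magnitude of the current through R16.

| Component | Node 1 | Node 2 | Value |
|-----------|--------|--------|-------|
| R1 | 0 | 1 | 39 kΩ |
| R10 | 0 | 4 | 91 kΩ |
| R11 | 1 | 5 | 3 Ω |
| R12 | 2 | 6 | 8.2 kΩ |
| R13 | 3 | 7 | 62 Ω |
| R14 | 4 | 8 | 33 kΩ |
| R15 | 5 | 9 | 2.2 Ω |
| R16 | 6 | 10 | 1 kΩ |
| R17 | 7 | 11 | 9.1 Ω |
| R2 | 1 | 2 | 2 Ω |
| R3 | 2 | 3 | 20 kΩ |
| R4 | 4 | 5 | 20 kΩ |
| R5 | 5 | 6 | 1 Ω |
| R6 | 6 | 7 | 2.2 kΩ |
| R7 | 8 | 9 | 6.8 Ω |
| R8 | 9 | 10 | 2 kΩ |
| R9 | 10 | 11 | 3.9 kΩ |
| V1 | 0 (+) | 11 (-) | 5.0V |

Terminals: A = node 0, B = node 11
Nodal analysis, taking node 11 as the 0 V reference.
Source V1 fixes V_0 = 5 V.
KCL at each unknown node (sum of currents leaving = 0; resistances in Ω):
  Node 1: (V_1 - 5)/39000 + (V_1 - V_2)/2 + (V_1 - V_5)/3 = 0
  Node 2: (V_2 - V_1)/2 + (V_2 - V_3)/20000 + (V_2 - V_6)/8200 = 0
  Node 3: (V_3 - V_2)/20000 + (V_3 - V_7)/62 = 0
  Node 4: (V_4 - V_5)/20000 + (V_4 - 5)/91000 + (V_4 - V_8)/33000 = 0
  Node 5: (V_5 - V_4)/20000 + (V_5 - V_6)/1 + (V_5 - V_1)/3 + (V_5 - V_9)/2.2 = 0
  Node 6: (V_6 - V_5)/1 + (V_6 - V_7)/2200 + (V_6 - V_2)/8200 + (V_6 - V_10)/1000 = 0
  Node 7: (V_7 - V_6)/2200 + (V_7 - V_3)/62 + (V_7 - 0)/9.1 = 0
  Node 8: (V_8 - V_9)/6.8 + (V_8 - V_4)/33000 = 0
  Node 9: (V_9 - V_8)/6.8 + (V_9 - V_10)/2000 + (V_9 - V_5)/2.2 = 0
  Node 10: (V_10 - V_9)/2000 + (V_10 - 0)/3900 + (V_10 - V_6)/1000 = 0
Collecting terms (coefficients in siemens):
  0.8334·V_1 - 0.5·V_2 - 0.3333·V_5 = 0.0001282
  0.5002·V_2 - 0.5·V_1 - 0.00005·V_3 - 0.000122·V_6 = 0
  0.01618·V_3 - 0.00005·V_2 - 0.01613·V_7 = 0
  0.00009129·V_4 - 0.00005·V_5 - 0.0000303·V_8 = 0.00005495
  1.788·V_5 - 0.3333·V_1 - 0.00005·V_4 - 1·V_6 - 0.4545·V_9 = 0
  1.002·V_6 - 0.000122·V_2 - 1·V_5 - 0.0004545·V_7 - 0.001·V_10 = 0
  0.1265·V_7 - 0.01613·V_3 - 0.0004545·V_6 = 0
  0.1471·V_8 - 0.0000303·V_4 - 0.1471·V_9 = 0
  0.6021·V_9 - 0.4545·V_5 - 0.1471·V_8 - 0.0005·V_10 = 0
  0.001756·V_10 - 0.001·V_6 - 0.0005·V_9 = 0
Solving these 10 simultaneous equations (Gaussian elimination) gives:
  V_1 = 0.2338 V, V_2 = 0.2338 V, V_3 = 0.001786 V, V_4 = 0.8073 V
  V_5 = 0.2335 V, V_6 = 0.2333 V, V_7 = 0.001066 V, V_8 = 0.2336 V
  V_9 = 0.2335 V, V_10 = 0.1993 V
I_R16 = (V_6 - V_10)/R16 = (0.2333 - 0.1993)/1000 = 0.00003402 A
|I_R16| = 0.00003402 A

Final answer: |I_R16| = 3.402e-05 A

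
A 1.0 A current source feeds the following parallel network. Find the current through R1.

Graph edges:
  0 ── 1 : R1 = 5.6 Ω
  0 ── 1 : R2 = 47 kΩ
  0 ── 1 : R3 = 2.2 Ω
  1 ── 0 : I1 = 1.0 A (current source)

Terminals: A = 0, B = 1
All resistors sit directly between nodes 0 and 1, so they are in parallel and share one voltage V; the full source current 1 A splits among them.
1/R_par = 1/5.6 + 1/47000 + 1/2.2 = 0.6331 S  =>  R_par = 1.579 Ω
V = I × R_par = 1 × 1.579 = 1.579 V
I_R1 = V/R1 = 1.579/5.6 = 0.282 A

Final answer: 0.282 A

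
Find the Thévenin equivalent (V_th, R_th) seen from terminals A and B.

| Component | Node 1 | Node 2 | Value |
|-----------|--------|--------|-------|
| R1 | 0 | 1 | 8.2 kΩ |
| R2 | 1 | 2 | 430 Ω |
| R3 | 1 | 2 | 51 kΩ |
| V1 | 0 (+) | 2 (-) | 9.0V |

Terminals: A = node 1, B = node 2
Step 1 — V_th is the open-circuit voltage V_A - V_B (nothing connected across the terminals).
Nodal analysis, taking node 2 as the 0 V reference.
Source V1 fixes V_0 = 9 V.
KCL at each unknown node (sum of currents leaving = 0; resistances in Ω):
  Node 1: (V_1 - 9)/8200 + (V_1 - 0)/430 + (V_1 - 0)/51000 = 0
Collecting terms: 0.002467 × V_1 = 0.001098  =>  V_1 = 0.4449 V
V_th = V_1 - V_2 = 0.4449 - 0 = 0.4449 V
Step 2 — R_th: zero the source — replace V1 by a short circuit (node 2 merges into node 0) — and find the resistance seen between A (node 1) and B (node 0).
Reduce the network between node 1 (A) and node 0 (B) by series/parallel combination:
  Rp1 = R1 ‖ R2 ‖ R3 (parallel, all between nodes 0 and 1) = 1/(1/8200 + 1/430 + 1/51000) = 405.3 Ω
R_th = 405.3 Ω

Final answer: V_th = 0.4449 V, R_th = 405.3 Ω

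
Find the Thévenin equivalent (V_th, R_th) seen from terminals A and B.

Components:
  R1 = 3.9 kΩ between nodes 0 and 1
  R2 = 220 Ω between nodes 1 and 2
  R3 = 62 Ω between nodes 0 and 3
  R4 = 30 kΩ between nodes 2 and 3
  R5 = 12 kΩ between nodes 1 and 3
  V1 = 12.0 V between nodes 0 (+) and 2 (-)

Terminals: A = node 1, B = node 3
Step 1 — V_th is the open-circuit voltage V_A - V_B (nothing connected across the terminals).
Nodal analysis, taking node 2 as the 0 V reference.
Source V1 fixes V_0 = 12 V.
KCL at each unknown node (sum of currents leaving = 0; resistances in Ω):
  Node 1: (V_1 - 12)/3900 + (V_1 - 0)/220 + (V_1 - V_3)/12000 = 0
  Node 3: (V_3 - 12)/62 + (V_3 - 0)/30000 + (V_3 - V_1)/12000 = 0
Collecting terms (coefficients in siemens):
  0.004885·V_1 - 0.00008333·V_3 = 0.003077
  0.01625·V_3 - 0.00008333·V_1 = 0.1935
Determinant D = (0.004885)(0.01625) - (-0.00008333)(-0.00008333) = 0.00007936
V_1 = [(0.003077)(0.01625) - (-0.00008333)(0.1935)]/D = 0.8331 V
V_3 = [(0.004885)(0.1935) - (0.003077)(-0.00008333)]/D = 11.92 V
V_th = V_1 - V_3 = 0.8331 - 11.92 = -11.08 V
Step 2 — R_th: zero the source — replace V1 by a short circuit (node 2 merges into node 0) — and find the resistance seen between A (node 1) and B (node 3).
Reduce the network between node 1 (A) and node 3 (B) by series/parallel combination:
  Rp1 = R1 ‖ R2 (parallel, both between nodes 0 and 1) = 1/(1/3900 + 1/220) = 208.3 Ω
  Rp2 = R3 ‖ R4 (parallel, both between nodes 0 and 3) = 1/(1/62 + 1/30000) = 61.87 Ω
  Rs1 = Rp1 + Rp2 (series, joined only at node 0) = 208.3 + 61.87 = 270.1 Ω
  Rp3 = R5 ‖ Rs1 (parallel, both between nodes 1 and 3) = 1/(1/12000 + 1/270.1) = 264.2 Ω
R_th = 264.2 Ω

Final answer: V_th = -11.08 V, R_th = 264.2 Ω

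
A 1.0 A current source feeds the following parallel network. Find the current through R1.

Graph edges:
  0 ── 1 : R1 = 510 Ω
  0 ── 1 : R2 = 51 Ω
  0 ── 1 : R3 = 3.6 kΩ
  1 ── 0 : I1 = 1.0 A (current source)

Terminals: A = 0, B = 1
All resistors sit directly between nodes 0 and 1, so they are in parallel and share one voltage V; the full source current 1 A splits among them.
1/R_par = 1/510 + 1/51 + 1/3600 = 0.02185 S  =>  R_par = 45.77 Ω
V = I × R_par = 1 × 45.77 = 45.77 V
I_R1 = V/R1 = 45.77/510 = 0.08975 A

Final answer: 0.08975 A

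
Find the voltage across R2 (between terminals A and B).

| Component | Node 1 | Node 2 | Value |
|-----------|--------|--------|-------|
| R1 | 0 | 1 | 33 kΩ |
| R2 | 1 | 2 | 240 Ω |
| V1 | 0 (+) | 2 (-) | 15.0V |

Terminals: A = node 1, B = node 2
R1 and R2 are in series across V1 (node 0 → node 1 → node 2), and the output A–B is taken across R2, so this is a voltage divider.
Series current: I = V1/(R1 + R2) = 15/(33000 + 240) = 15/33240 = 0.0004513 A
V_R2 = I × R2 = V1 × R2/(R1 + R2) = 15 × 240/33240 = 0.1083 V

Final answer: 0.1083 V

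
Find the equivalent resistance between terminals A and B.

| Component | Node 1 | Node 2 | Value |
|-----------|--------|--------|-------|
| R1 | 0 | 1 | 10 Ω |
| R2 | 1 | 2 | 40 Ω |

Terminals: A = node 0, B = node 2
Reduce the network between node 0 (A) and node 2 (B) by series/parallel combination:
  Rs1 = R1 + R2 (series, joined only at node 1) = 10 + 40 = 50 Ω
R_eq = 50 Ω

Final answer: 50 Ω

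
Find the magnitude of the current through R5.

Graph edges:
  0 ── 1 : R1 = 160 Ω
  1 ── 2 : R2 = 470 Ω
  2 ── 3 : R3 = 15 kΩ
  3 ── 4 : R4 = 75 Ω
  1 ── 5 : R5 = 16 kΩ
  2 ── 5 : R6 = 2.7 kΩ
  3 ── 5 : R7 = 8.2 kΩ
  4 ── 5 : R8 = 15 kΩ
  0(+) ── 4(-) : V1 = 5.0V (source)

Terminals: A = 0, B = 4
Nodal analysis, taking node 4 as the 0 V reference.
Source V1 fixes V_0 = 5 V.
KCL at each unknown node (sum of currents leaving = 0; resistances in Ω):
  Node 1: (V_1 - 5)/160 + (V_1 - V_2)/470 + (V_1 - V_5)/16000 = 0
  Node 2: (V_2 - V_1)/470 + (V_2 - V_3)/15000 + (V_2 - V_5)/2700 = 0
  Node 3: (V_3 - V_2)/15000 + (V_3 - 0)/75 + (V_3 - V_5)/8200 = 0
  Node 5: (V_5 - V_1)/16000 + (V_5 - V_2)/2700 + (V_5 - V_3)/8200 + (V_5 - 0)/15000 = 0
Collecting terms (coefficients in siemens):
  0.00844·V_1 - 0.002128·V_2 - 0.0000625·V_5 = 0.03125
  0.002565·V_2 - 0.002128·V_1 - 0.00006667·V_3 - 0.0003704·V_5 = 0
  0.01352·V_3 - 0.00006667·V_2 - 0.000122·V_5 = 0
  0.0006215·V_5 - 0.0000625·V_1 - 0.0003704·V_2 - 0.000122·V_3 = 0
Solving these 4 simultaneous equations (Gaussian elimination) gives:
  V_1 = 4.858 V, V_2 = 4.49 V, V_3 = 0.05076 V, V_5 = 3.174 V
I_R5 = (V_1 - V_5)/R5 = (4.858 - 3.174)/16000 = 0.0001052 A
|I_R5| = 0.0001052 A

Final answer: |I_R5| = 0.0001052 A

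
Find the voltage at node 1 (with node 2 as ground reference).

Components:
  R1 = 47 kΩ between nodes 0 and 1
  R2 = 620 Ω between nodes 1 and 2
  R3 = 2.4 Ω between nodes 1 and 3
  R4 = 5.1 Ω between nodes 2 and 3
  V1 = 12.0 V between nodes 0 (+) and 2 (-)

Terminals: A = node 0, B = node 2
Nodal analysis, taking node 2 as the 0 V reference.
Source V1 fixes V_0 = 12 V.
KCL at each unknown node (sum of currents leaving = 0; resistances in Ω):
  Node 1: (V_1 - 12)/47000 + (V_1 - 0)/620 + (V_1 - V_3)/2.4 = 0
  Node 3: (V_3 - V_1)/2.4 + (V_3 - 0)/5.1 = 0
Collecting terms (coefficients in siemens):
  0.4183·V_1 - 0.4167·V_3 = 0.0002553
  0.6127·V_3 - 0.4167·V_1 = 0
Determinant D = (0.4183)(0.6127) - (-0.4167)(-0.4167) = 0.0827
V_1 = [(0.0002553)(0.6127) - (-0.4167)(0)]/D = 0.001892 V
V_3 = [(0.4183)(0) - (0.0002553)(-0.4167)]/D = 0.001286 V
The requested potential is V_1 = 0.001892 V.

Final answer: V_1 = 0.001892 V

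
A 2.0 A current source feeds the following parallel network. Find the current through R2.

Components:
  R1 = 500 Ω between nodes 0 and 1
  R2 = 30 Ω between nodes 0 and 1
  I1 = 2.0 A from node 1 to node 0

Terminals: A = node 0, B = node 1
All resistors sit directly between nodes 0 and 1, so they are in parallel and share one voltage V; the full source current 2 A splits among them.
1/R_par = 1/500 + 1/30 = 0.03533 S  =>  R_par = 28.3 Ω
V = I × R_par = 2 × 28.3 = 56.6 V
I_R2 = V/R2 = 56.6/30 = 1.887 A

Final answer: 1.887 A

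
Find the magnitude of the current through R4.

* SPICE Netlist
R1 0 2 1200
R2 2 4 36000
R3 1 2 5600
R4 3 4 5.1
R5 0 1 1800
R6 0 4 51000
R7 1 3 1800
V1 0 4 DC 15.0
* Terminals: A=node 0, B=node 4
Nodal analysis, taking node 4 as the 0 V reference.
Source V1 fixes V_0 = 15 V.
KCL at each unknown node (sum of currents leaving = 0; resistances in Ω):
  Node 1: (V_1 - V_2)/5600 + (V_1 - 15)/1800 + (V_1 - V_3)/1800 = 0
  Node 2: (V_2 - 15)/1200 + (V_2 - 0)/36000 + (V_2 - V_1)/5600 = 0
  Node 3: (V_3 - 0)/5.1 + (V_3 - V_1)/1800 = 0
Collecting terms (coefficients in siemens):
  0.00129·V_1 - 0.0001786·V_2 - 0.0005556·V_3 = 0.008333
  0.00104·V_2 - 0.0001786·V_1 = 0.0125
  0.1966·V_3 - 0.0005556·V_1 = 0
Solving these 3 simultaneous equations (Gaussian elimination) gives:
  V_1 = 8.335 V, V_2 = 13.45 V, V_3 = 0.02355 V
I_R4 = (V_3 - V_4)/R4 = (0.02355 - 0)/5.1 = 0.004617 A
|I_R4| = 0.004617 A

Final answer: |I_R4| = 0.004617 A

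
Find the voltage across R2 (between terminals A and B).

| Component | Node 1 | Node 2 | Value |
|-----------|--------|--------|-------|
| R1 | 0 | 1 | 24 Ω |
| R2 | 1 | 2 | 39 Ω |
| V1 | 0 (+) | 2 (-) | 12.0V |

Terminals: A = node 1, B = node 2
R1 and R2 are in series across V1 (node 0 → node 1 → node 2), and the output A–B is taken across R2, so this is a voltage divider.
Series current: I = V1/(R1 + R2) = 12/(24 + 39) = 12/63 = 0.1905 A
V_R2 = I × R2 = V1 × R2/(R1 + R2) = 12 × 39/63 = 7.429 V

Final answer: 7.429 V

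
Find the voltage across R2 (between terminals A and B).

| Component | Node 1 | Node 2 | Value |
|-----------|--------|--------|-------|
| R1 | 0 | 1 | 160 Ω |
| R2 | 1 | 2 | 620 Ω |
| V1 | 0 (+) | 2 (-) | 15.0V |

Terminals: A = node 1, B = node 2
R1 and R2 are in series across V1 (node 0 → node 1 → node 2), and the output A–B is taken across R2, so this is a voltage divider.
Series current: I = V1/(R1 + R2) = 15/(160 + 620) = 15/780 = 0.01923 A
V_R2 = I × R2 = V1 × R2/(R1 + R2) = 15 × 620/780 = 11.92 V

Final answer: 11.92 V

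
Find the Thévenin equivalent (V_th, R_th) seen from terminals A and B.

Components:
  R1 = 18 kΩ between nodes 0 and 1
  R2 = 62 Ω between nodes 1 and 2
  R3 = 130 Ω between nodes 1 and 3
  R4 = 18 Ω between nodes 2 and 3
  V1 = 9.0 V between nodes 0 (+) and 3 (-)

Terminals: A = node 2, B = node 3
Step 1 — V_th is the open-circuit voltage V_A - V_B (nothing connected across the terminals).
Nodal analysis, taking node 3 as the 0 V reference.
Source V1 fixes V_0 = 9 V.
KCL at each unknown node (sum of currents leaving = 0; resistances in Ω):
  Node 1: (V_1 - 9)/18000 + (V_1 - V_2)/62 + (V_1 - 0)/130 = 0
  Node 2: (V_2 - V_1)/62 + (V_2 - 0)/18 = 0
Collecting terms (coefficients in siemens):
  0.02388·V_1 - 0.01613·V_2 = 0.0005
  0.07168·V_2 - 0.01613·V_1 = 0
Determinant D = (0.02388)(0.07168) - (-0.01613)(-0.01613) = 0.001451
V_1 = [(0.0005)(0.07168) - (-0.01613)(0)]/D = 0.02469 V
V_2 = [(0.02388)(0) - (0.0005)(-0.01613)]/D = 0.005556 V
V_th = V_2 - V_3 = 0.005556 - 0 = 0.005556 V
Step 2 — R_th: zero the source — replace V1 by a short circuit (node 3 merges into node 0) — and find the resistance seen between A (node 2) and B (node 0).
Reduce the network between node 2 (A) and node 0 (B) by series/parallel combination:
  Rp1 = R1 ‖ R3 (parallel, both between nodes 0 and 1) = 1/(1/18000 + 1/130) = 129.1 Ω
  Rs1 = R2 + Rp1 (series, joined only at node 1) = 62 + 129.1 = 191.1 Ω
  Rp2 = R4 ‖ Rs1 (parallel, both between nodes 0 and 2) = 1/(1/18 + 1/191.1) = 16.45 Ω
R_th = 16.45 Ω

Final answer: V_th = 0.005556 V, R_th = 16.45 Ω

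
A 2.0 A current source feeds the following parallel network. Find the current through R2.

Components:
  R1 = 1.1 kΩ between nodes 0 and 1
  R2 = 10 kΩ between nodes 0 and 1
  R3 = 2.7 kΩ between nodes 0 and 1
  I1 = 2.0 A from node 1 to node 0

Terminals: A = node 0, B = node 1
All resistors sit directly between nodes 0 and 1, so they are in parallel and share one voltage V; the full source current 2 A splits among them.
1/R_par = 1/1100 + 1/10000 + 1/2700 = 0.001379 S  =>  R_par = 724.9 Ω
V = I × R_par = 2 × 724.9 = 1450 V
I_R2 = V/R2 = 1450/10000 = 0.145 A

Final answer: 0.145 A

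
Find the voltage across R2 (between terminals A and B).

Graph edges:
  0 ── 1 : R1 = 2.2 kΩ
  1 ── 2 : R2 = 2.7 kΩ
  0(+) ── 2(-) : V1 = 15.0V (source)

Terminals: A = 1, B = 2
R1 and R2 are in series across V1 (node 0 → node 1 → node 2), and the output A–B is taken across R2, so this is a voltage divider.
Series current: I = V1/(R1 + R2) = 15/(2200 + 2700) = 15/4900 = 0.003061 A
V_R2 = I × R2 = V1 × R2/(R1 + R2) = 15 × 2700/4900 = 8.265 V

Final answer: 8.265 V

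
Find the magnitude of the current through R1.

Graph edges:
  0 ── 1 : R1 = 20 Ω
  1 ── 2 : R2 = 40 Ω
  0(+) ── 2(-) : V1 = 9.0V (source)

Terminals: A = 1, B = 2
Nodal analysis, taking node 2 as the 0 V reference.
Source V1 fixes V_0 = 9 V.
KCL at each unknown node (sum of currents leaving = 0; resistances in Ω):
  Node 1: (V_1 - 9)/20 + (V_1 - 0)/40 = 0
Collecting terms: 0.075 × V_1 = 0.45  =>  V_1 = 6 V
I_R1 = (V_0 - V_1)/R1 = (9 - 6)/20 = 0.15 A
|I_R1| = 0.15 A

Final answer: |I_R1| = 0.15 A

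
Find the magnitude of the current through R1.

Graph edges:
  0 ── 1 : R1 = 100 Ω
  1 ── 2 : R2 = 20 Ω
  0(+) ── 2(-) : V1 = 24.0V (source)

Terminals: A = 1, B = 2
Nodal analysis, taking node 2 as the 0 V reference.
Source V1 fixes V_0 = 24 V.
KCL at each unknown node (sum of currents leaving = 0; resistances in Ω):
  Node 1: (V_1 - 24)/100 + (V_1 - 0)/20 = 0
Collecting terms: 0.06 × V_1 = 0.24  =>  V_1 = 4 V
I_R1 = (V_0 - V_1)/R1 = (24 - 4)/100 = 0.2 A
|I_R1| = 0.2 A

Final answer: |I_R1| = 0.2 A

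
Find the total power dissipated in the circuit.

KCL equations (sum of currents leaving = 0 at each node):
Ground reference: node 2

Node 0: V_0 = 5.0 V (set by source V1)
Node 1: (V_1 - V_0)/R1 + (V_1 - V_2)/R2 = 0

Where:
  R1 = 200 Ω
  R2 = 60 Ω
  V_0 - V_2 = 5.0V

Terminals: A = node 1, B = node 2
Nodal analysis, taking node 2 as the 0 V reference.
Source V1 fixes V_0 = 5 V.
KCL at each unknown node (sum of currents leaving = 0; resistances in Ω):
  Node 1: (V_1 - 5)/200 + (V_1 - 0)/60 = 0
Collecting terms: 0.02167 × V_1 = 0.025  =>  V_1 = 1.154 V
Power in each resistor, P = (ΔV)²/R:
  P_R1 = (5 - 1.154)²/200 = 0.07396 W
  P_R2 = (1.154 - 0)²/60 = 0.02219 W
P_total = P_R1 + P_R2 = 0.09615 W

Final answer: 0.09615 W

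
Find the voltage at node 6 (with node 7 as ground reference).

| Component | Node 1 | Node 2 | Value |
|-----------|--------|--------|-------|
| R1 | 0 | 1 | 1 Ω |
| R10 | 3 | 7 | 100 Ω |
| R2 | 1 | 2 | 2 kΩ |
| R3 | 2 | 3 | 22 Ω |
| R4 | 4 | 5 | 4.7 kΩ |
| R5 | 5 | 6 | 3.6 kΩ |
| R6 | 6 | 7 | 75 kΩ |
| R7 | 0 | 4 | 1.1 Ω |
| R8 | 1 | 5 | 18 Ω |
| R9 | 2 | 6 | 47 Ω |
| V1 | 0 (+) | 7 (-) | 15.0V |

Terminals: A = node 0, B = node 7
Nodal analysis, taking node 7 as the 0 V reference.
Source V1 fixes V_0 = 15 V.
KCL at each unknown node (sum of currents leaving = 0; resistances in Ω):
  Node 1: (V_1 - 15)/1 + (V_1 - V_2)/2000 + (V_1 - V_5)/18 = 0
  Node 2: (V_2 - V_1)/2000 + (V_2 - V_3)/22 + (V_2 - V_6)/47 = 0
  Node 3: (V_3 - V_2)/22 + (V_3 - 0)/100 = 0
  Node 4: (V_4 - V_5)/4700 + (V_4 - 15)/1.1 = 0
  Node 5: (V_5 - V_4)/4700 + (V_5 - V_6)/3600 + (V_5 - V_1)/18 = 0
  Node 6: (V_6 - V_5)/3600 + (V_6 - 0)/75000 + (V_6 - V_2)/47 = 0
Collecting terms (coefficients in siemens):
  1.056·V_1 - 0.0005·V_2 - 0.05556·V_5 = 15
  0.06723·V_2 - 0.0005·V_1 - 0.04545·V_3 - 0.02128·V_6 = 0
  0.05545·V_3 - 0.04545·V_2 = 0
  0.9093·V_4 - 0.0002128·V_5 = 13.64
  0.05605·V_5 - 0.05556·V_1 - 0.0002128·V_4 - 0.0002778·V_6 = 0
  0.02157·V_6 - 0.02128·V_2 - 0.0002778·V_5 = 0
Solving these 6 simultaneous equations (Gaussian elimination) gives:
  V_1 = 14.99 V, V_2 = 1.289 V, V_3 = 1.057 V, V_4 = 15 V
  V_5 = 14.92 V, V_6 = 1.464 V
The requested potential is V_6 = 1.464 V.

Final answer: V_6 = 1.464 V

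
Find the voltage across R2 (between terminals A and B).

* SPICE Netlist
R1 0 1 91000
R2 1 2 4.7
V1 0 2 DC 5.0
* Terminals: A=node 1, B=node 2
R1 and R2 are in series across V1 (node 0 → node 1 → node 2), and the output A–B is taken across R2, so this is a voltage divider.
Series current: I = V1/(R1 + R2) = 5/(91000 + 4.7) = 5/91000 = 0.00005494 A
V_R2 = I × R2 = V1 × R2/(R1 + R2) = 5 × 4.7/91000 = 0.0002582 V

Final answer: 0.0002582 V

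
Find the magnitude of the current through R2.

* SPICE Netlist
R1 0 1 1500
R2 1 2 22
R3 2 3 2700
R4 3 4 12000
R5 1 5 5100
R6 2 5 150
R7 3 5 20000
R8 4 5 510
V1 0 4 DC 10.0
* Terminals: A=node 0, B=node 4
Nodal analysis, taking node 4 as the 0 V reference.
Source V1 fixes V_0 = 10 V.
KCL at each unknown node (sum of currents leaving = 0; resistances in Ω):
  Node 1: (V_1 - 10)/1500 + (V_1 - V_2)/22 + (V_1 - V_5)/5100 = 0
  Node 2: (V_2 - V_1)/22 + (V_2 - V_3)/2700 + (V_2 - V_5)/150 = 0
  Node 3: (V_3 - V_2)/2700 + (V_3 - 0)/12000 + (V_3 - V_5)/20000 = 0
  Node 5: (V_5 - V_1)/5100 + (V_5 - V_2)/150 + (V_5 - V_3)/20000 + (V_5 - 0)/510 = 0
Collecting terms (coefficients in siemens):
  0.04632·V_1 - 0.04545·V_2 - 0.0001961·V_5 = 0.006667
  0.05249·V_2 - 0.04545·V_1 - 0.0003704·V_3 - 0.006667·V_5 = 0
  0.0005037·V_3 - 0.0003704·V_2 - 0.00005·V_5 = 0
  0.008874·V_5 - 0.0001961·V_1 - 0.006667·V_2 - 0.00005·V_3 = 0
Solving these 4 simultaneous equations (Gaussian elimination) gives:
  V_1 = 3.018 V, V_2 = 2.919 V, V_3 = 2.372 V, V_5 = 2.273 V
I_R2 = (V_1 - V_2)/R2 = (3.018 - 2.919)/22 = 0.004509 A
|I_R2| = 0.004509 A

Final answer: |I_R2| = 0.004509 A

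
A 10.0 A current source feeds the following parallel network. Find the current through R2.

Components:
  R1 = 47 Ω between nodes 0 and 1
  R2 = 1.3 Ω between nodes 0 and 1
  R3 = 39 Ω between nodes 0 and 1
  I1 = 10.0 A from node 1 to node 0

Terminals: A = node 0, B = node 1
All resistors sit directly between nodes 0 and 1, so they are in parallel and share one voltage V; the full source current 10 A splits among them.
1/R_par = 1/47 + 1/1.3 + 1/39 = 0.8161 S  =>  R_par = 1.225 Ω
V = I × R_par = 10 × 1.225 = 12.25 V
I_R2 = V/R2 = 12.25/1.3 = 9.425 A

Final answer: 9.425 A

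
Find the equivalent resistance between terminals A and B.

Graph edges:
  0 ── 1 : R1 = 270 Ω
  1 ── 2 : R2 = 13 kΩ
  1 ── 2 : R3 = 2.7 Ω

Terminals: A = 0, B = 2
Reduce the network between node 0 (A) and node 2 (B) by series/parallel combination:
  Rp1 = R2 ‖ R3 (parallel, both between nodes 1 and 2) = 1/(1/13000 + 1/2.7) = 2.699 Ω
  Rs1 = R1 + Rp1 (series, joined only at node 1) = 270 + 2.699 = 272.7 Ω
R_eq = 272.7 Ω

Final answer: 272.7 Ω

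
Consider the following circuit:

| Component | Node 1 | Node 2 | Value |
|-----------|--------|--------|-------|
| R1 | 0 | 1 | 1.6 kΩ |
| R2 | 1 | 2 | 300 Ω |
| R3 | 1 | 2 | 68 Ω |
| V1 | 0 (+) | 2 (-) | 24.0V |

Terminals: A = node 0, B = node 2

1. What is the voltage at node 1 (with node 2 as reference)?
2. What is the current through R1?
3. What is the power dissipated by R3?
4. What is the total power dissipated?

Nodal analysis, taking node 2 as the 0 V reference.
Source V1 fixes V_0 = 24 V.
KCL at each unknown node (sum of currents leaving = 0; resistances in Ω):
  Node 1: (V_1 - 24)/1600 + (V_1 - 0)/300 + (V_1 - 0)/68 = 0
Collecting terms: 0.01866 × V_1 = 0.015  =>  V_1 = 0.8037 V
Part 1:
  Read off the nodal solution: V_1 = 0.8037 V
Part 2:
  I_R1 = (V_0 - V_1)/R1 = (24 - 0.8037)/1600 = 0.0145 A
  Magnitude: I_R1 = 0.0145 A
Part 3:
  I_R3 = (V_1 - V_2)/R3 = (0.8037 - 0)/68 = 0.01182 A
  P_R3 = I_R3² × R3 = (0.01182)² × 68 = 0.009498 W
Part 4:
  Power in each resistor, P = (ΔV)²/R:
    P_R1 = (24 - 0.8037)²/1600 = 0.3363 W
    P_R2 = (0.8037 - 0)²/300 = 0.002153 W
    P_R3 = (0.8037 - 0)²/68 = 0.009498 W
  P_total = P_R1 + P_R2 + P_R3 = 0.3479 W

Final answers:
1. V_1 = 0.8037 V
2. I_R1 = 0.0145 A
3. P_R3 = 0.009498 W
4. P_total = 0.3479 W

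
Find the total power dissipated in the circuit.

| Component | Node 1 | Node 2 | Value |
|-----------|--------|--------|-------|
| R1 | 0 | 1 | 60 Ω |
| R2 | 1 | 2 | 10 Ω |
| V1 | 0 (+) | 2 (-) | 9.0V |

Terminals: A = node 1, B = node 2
Nodal analysis, taking node 2 as the 0 V reference.
Source V1 fixes V_0 = 9 V.
KCL at each unknown node (sum of currents leaving = 0; resistances in Ω):
  Node 1: (V_1 - 9)/60 + (V_1 - 0)/10 = 0
Collecting terms: 0.1167 × V_1 = 0.15  =>  V_1 = 1.286 V
Power in each resistor, P = (ΔV)²/R:
  P_R1 = (9 - 1.286)²/60 = 0.9918 W
  P_R2 = (1.286 - 0)²/10 = 0.1653 W
P_total = P_R1 + P_R2 = 1.157 W

Final answer: 1.157 W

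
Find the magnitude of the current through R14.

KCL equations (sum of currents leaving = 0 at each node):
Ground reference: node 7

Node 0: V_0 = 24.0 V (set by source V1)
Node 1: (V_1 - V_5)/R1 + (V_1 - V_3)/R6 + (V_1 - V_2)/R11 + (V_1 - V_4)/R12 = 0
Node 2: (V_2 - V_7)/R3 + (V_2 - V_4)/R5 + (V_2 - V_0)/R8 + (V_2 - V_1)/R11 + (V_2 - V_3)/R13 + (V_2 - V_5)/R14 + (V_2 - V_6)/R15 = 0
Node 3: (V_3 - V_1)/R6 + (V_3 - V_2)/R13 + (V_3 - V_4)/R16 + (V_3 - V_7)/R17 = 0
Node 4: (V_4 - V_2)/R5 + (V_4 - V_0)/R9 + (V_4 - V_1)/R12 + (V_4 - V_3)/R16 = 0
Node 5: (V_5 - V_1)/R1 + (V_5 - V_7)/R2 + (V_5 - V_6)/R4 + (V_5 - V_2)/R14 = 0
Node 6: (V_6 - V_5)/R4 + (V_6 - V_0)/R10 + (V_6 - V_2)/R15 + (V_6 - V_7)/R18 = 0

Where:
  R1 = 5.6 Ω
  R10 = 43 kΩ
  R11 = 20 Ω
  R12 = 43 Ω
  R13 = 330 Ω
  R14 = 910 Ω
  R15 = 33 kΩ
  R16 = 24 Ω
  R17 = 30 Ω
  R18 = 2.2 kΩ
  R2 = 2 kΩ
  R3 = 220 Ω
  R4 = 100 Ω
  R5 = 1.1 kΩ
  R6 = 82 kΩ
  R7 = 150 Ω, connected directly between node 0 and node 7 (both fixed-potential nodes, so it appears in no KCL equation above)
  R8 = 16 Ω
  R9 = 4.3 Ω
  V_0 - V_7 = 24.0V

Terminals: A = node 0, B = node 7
Nodal analysis, taking node 7 as the 0 V reference.
Source V1 fixes V_0 = 24 V.
KCL at each unknown node (sum of currents leaving = 0; resistances in Ω):
  Node 1: (V_1 - V_5)/5.6 + (V_1 - V_3)/82000 + (V_1 - V_2)/20 + (V_1 - V_4)/43 = 0
  Node 2: (V_2 - 0)/220 + (V_2 - V_4)/1100 + (V_2 - 24)/16 + (V_2 - V_1)/20 + (V_2 - V_3)/330 + (V_2 - V_5)/910 + (V_2 - V_6)/33000 = 0
  Node 3: (V_3 - V_1)/82000 + (V_3 - V_2)/330 + (V_3 - V_4)/24 + (V_3 - 0)/30 = 0
  Node 4: (V_4 - V_2)/1100 + (V_4 - 24)/4.3 + (V_4 - V_1)/43 + (V_4 - V_3)/24 = 0
  Node 5: (V_5 - V_1)/5.6 + (V_5 - 0)/2000 + (V_5 - V_6)/100 + (V_5 - V_2)/910 = 0
  Node 6: (V_6 - V_5)/100 + (V_6 - 24)/43000 + (V_6 - V_2)/33000 + (V_6 - 0)/2200 = 0
Collecting terms (coefficients in siemens):
  0.2518·V_1 - 0.05·V_2 - 0.0000122·V_3 - 0.02326·V_4 - 0.1786·V_5 = 0
  0.1221·V_2 - 0.05·V_1 - 0.00303·V_3 - 0.0009091·V_4 - 0.001099·V_5 - 0.0000303·V_6 = 1.5
  0.07804·V_3 - 0.0000122·V_1 - 0.00303·V_2 - 0.04167·V_4 = 0
  0.2984·V_4 - 0.02326·V_1 - 0.0009091·V_2 - 0.04167·V_3 = 5.581
  0.1902·V_5 - 0.1786·V_1 - 0.001099·V_2 - 0.01·V_6 = 0
  0.01051·V_6 - 0.0000303·V_2 - 0.01·V_5 = 0.0005581
Solving these 6 simultaneous equations (Gaussian elimination) gives:
  V_1 = 21.7 V, V_2 = 21.85 V, V_3 = 12.73 V, V_4 = 22.24 V
  V_5 = 21.59 V, V_6 = 20.66 V
I_R14 = (V_2 - V_5)/R14 = (21.85 - 21.59)/910 = 0.0002844 A
|I_R14| = 0.0002844 A

Final answer: |I_R14| = 0.0002844 A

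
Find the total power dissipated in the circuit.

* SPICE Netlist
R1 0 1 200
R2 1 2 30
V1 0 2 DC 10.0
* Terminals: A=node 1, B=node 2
Nodal analysis, taking node 2 as the 0 V reference.
Source V1 fixes V_0 = 10 V.
KCL at each unknown node (sum of currents leaving = 0; resistances in Ω):
  Node 1: (V_1 - 10)/200 + (V_1 - 0)/30 = 0
Collecting terms: 0.03833 × V_1 = 0.05  =>  V_1 = 1.304 V
Power in each resistor, P = (ΔV)²/R:
  P_R1 = (10 - 1.304)²/200 = 0.3781 W
  P_R2 = (1.304 - 0)²/30 = 0.05671 W
P_total = P_R1 + P_R2 = 0.4348 W

Final answer: 0.4348 W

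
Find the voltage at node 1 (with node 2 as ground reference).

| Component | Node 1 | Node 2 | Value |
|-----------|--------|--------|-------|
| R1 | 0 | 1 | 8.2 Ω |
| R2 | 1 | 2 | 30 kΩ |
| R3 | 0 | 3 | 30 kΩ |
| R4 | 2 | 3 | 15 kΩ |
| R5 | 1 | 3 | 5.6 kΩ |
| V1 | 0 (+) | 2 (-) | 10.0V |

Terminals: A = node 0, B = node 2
Nodal analysis, taking node 2 as the 0 V reference.
Source V1 fixes V_0 = 10 V.
KCL at each unknown node (sum of currents leaving = 0; resistances in Ω):
  Node 1: (V_1 - 10)/8.2 + (V_1 - 0)/30000 + (V_1 - V_3)/5600 = 0
  Node 3: (V_3 - 10)/30000 + (V_3 - 0)/15000 + (V_3 - V_1)/5600 = 0
Collecting terms (coefficients in siemens):
  0.1222·V_1 - 0.0001786·V_3 = 1.22
  0.0002786·V_3 - 0.0001786·V_1 = 0.0003333
Determinant D = (0.1222)(0.0002786) - (-0.0001786)(-0.0001786) = 0.000034
V_1 = [(1.22)(0.0002786) - (-0.0001786)(0.0003333)]/D = 9.994 V
V_3 = [(0.1222)(0.0003333) - (1.22)(-0.0001786)]/D = 7.603 V
The requested potential is V_1 = 9.994 V.

Final answer: V_1 = 9.994 V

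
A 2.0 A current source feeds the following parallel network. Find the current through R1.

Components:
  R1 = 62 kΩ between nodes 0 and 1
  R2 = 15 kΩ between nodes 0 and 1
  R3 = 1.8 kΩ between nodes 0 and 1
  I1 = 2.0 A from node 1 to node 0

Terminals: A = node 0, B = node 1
All resistors sit directly between nodes 0 and 1, so they are in parallel and share one voltage V; the full source current 2 A splits among them.
1/R_par = 1/62000 + 1/15000 + 1/1800 = 0.0006384 S  =>  R_par = 1567 Ω
V = I × R_par = 2 × 1567 = 3133 V
I_R1 = V/R1 = 3133/62000 = 0.05053 A

Final answer: 0.05053 A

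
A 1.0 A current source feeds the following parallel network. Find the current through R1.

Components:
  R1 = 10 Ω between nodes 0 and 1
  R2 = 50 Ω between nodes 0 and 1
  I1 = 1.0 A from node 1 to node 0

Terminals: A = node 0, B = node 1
All resistors sit directly between nodes 0 and 1, so they are in parallel and share one voltage V; the full source current 1 A splits among them.
1/R_par = 1/10 + 1/50 = 0.12 S  =>  R_par = 8.333 Ω
V = I × R_par = 1 × 8.333 = 8.333 V
I_R1 = V/R1 = 8.333/10 = 0.8333 A

Final answer: 0.8333 A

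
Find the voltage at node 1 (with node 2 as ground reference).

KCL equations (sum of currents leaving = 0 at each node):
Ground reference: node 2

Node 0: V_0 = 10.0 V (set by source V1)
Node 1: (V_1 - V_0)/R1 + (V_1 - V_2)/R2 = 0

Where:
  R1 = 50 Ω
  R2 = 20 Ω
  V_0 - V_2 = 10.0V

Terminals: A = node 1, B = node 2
Nodal analysis, taking node 2 as the 0 V reference.
Source V1 fixes V_0 = 10 V.
KCL at each unknown node (sum of currents leaving = 0; resistances in Ω):
  Node 1: (V_1 - 10)/50 + (V_1 - 0)/20 = 0
Collecting terms: 0.07 × V_1 = 0.2  =>  V_1 = 2.857 V
The requested potential is V_1 = 2.857 V.

Final answer: V_1 = 2.857 V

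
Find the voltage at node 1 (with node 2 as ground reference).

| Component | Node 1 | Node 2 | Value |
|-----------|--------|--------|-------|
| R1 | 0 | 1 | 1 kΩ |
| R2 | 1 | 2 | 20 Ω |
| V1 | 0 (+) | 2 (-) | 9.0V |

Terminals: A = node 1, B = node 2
Nodal analysis, taking node 2 as the 0 V reference.
Source V1 fixes V_0 = 9 V.
KCL at each unknown node (sum of currents leaving = 0; resistances in Ω):
  Node 1: (V_1 - 9)/1000 + (V_1 - 0)/20 = 0
Collecting terms: 0.051 × V_1 = 0.009  =>  V_1 = 0.1765 V
The requested potential is V_1 = 0.1765 V.

Final answer: V_1 = 0.1765 V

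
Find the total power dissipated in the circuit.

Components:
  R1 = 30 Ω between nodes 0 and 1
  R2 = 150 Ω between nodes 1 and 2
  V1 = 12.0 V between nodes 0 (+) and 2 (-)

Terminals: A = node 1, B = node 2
Nodal analysis, taking node 2 as the 0 V reference.
Source V1 fixes V_0 = 12 V.
KCL at each unknown node (sum of currents leaving = 0; resistances in Ω):
  Node 1: (V_1 - 12)/30 + (V_1 - 0)/150 = 0
Collecting terms: 0.04 × V_1 = 0.4  =>  V_1 = 10 V
Power in each resistor, P = (ΔV)²/R:
  P_R1 = (12 - 10)²/30 = 0.1333 W
  P_R2 = (10 - 0)²/150 = 0.6667 W
P_total = P_R1 + P_R2 = 0.8 W

Final answer: 0.8 W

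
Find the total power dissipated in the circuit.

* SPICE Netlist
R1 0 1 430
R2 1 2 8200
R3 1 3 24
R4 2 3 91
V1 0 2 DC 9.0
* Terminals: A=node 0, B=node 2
Nodal analysis, taking node 2 as the 0 V reference.
Source V1 fixes V_0 = 9 V.
KCL at each unknown node (sum of currents leaving = 0; resistances in Ω):
  Node 1: (V_1 - 9)/430 + (V_1 - 0)/8200 + (V_1 - V_3)/24 = 0
  Node 3: (V_3 - V_1)/24 + (V_3 - 0)/91 = 0
Collecting terms (coefficients in siemens):
  0.04411·V_1 - 0.04167·V_3 = 0.02093
  0.05266·V_3 - 0.04167·V_1 = 0
Determinant D = (0.04411)(0.05266) - (-0.04167)(-0.04167) = 0.0005868
V_1 = [(0.02093)(0.05266) - (-0.04167)(0)]/D = 1.878 V
V_3 = [(0.04411)(0) - (0.02093)(-0.04167)]/D = 1.486 V
Power in each resistor, P = (ΔV)²/R:
  P_R1 = (9 - 1.878)²/430 = 0.118 W
  P_R2 = (1.878 - 0)²/8200 = 0.0004302 W
  P_R3 = (1.878 - 1.486)²/24 = 0.006402 W
  P_R4 = (0 - 1.486)²/91 = 0.02428 W
P_total = P_R1 + P_R2 + P_R3 + P_R4 = 0.1491 W

Final answer: 0.1491 W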